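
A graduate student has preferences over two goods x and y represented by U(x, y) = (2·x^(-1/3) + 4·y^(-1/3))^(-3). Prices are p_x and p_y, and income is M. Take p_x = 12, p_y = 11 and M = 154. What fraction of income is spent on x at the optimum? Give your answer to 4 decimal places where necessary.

From the CES first-order condition, (1/2)·(y/x)^(4/3) = p_x/p_y.
Hence y/x = (2·p_x/p_y)^(1/(4/3)), i.e. raised to the 0.75 power.
With the ratio pinned down, the budget gives x* = M/(p_x + p_y·(y/x)) and y* = (y/x)·x*.
Numerically y/x = 1.795204, so x* = 154/(12 + 11·1.795204) = 4.8508 and y* = 1.795204·4.8508 = 8.7082.
Expenditure on x: 12·4.8508 = 58.2098; share = 0.378.

share on x = 0.378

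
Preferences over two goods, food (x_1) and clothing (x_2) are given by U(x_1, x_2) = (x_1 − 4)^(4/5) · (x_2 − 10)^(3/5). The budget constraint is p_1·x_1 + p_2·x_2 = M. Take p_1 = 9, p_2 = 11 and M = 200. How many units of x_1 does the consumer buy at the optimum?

x_1* = 7.4286

MRS = (4/3)·(x_2−10)/(x_1−4). Tangency with p_1/p_2 gives x_2−10 = (3/4)·(p_1/p_2)·(x_1−4).
After buying the subsistence bundle (4, 10), a share 4/7 of the remaining income goes to x_1: x_1* = 4 + 4/7·(M − 4p_1 − 10p_2)/p_1.
Discretionary income = 200 − 4·9 − 10·11 = 54; x_1* = 4 + 4/7·54/9 = 7.4286.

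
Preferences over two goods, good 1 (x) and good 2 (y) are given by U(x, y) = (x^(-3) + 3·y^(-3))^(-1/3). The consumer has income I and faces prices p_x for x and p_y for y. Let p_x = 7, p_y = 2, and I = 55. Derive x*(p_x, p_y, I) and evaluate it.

x* = 5.1886

From the CES first-order condition, (1/3)·(y/x)^(4) = p_x/p_y.
Hence y/x = (3·p_x/p_y)^(1/(4)), i.e. raised to the 0.25 power.
With the ratio pinned down, the budget gives x* = I/(p_x + p_y·(y/x)) and y* = (y/x)·x*.
Numerically y/x = 1.800103, so x* = 55/(7 + 2·1.800103) = 5.1886.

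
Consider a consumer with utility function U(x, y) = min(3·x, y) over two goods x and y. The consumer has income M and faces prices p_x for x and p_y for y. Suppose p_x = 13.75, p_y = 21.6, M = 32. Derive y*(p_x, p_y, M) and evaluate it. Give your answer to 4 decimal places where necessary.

Leontief preferences: the optimum is at the kink where x/1 = y/3, i.e. y = 3·x.
Budget: p_x·x + p_y·3·x = M, so (p_x + 3·p_y)·x = M.
Demand: x*(p_x,p_y,M) = M/(p_x + 3·p_y), y* = 3·M/(p_x + 3·p_y).
Here 13.75 + 3·21.6 = 78.55, giving y* = 1.2222.

y* = 1.2222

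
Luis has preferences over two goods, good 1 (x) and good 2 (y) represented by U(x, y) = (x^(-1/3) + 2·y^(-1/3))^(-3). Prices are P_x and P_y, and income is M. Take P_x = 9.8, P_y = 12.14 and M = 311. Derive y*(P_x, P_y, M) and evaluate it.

y* = 16.3837

With the ratio pinned down, the budget gives x* = M/(P_x + P_y·(y/x)) and y* = (y/x)·x*.
Numerically y/x = 1.43228, so x* = 311/(9.8 + 12.14·1.43228) = 11.4389 and y* = 1.43228·11.4389 = 16.3837.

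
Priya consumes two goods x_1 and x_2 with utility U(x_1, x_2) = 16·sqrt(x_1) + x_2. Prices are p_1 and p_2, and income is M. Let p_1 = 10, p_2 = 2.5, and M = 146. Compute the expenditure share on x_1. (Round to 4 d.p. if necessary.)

Set MRS = p_1/p_2: 8·x_1^(−1/2) = p_1/p_2.
Solve: √x_1 = 8·p_2/p_1, so x_1*(p_1,p_2) = (8·p_2/p_1)², and x_2* = (M − p_1·x_1*)/p_2.
Plugging in: x_1* = (8·2.5/10)² = 4, x_2* = 42.4.
Expenditure on x_1: 10·4 = 40; share = 0.274.

share on x_1 = 0.274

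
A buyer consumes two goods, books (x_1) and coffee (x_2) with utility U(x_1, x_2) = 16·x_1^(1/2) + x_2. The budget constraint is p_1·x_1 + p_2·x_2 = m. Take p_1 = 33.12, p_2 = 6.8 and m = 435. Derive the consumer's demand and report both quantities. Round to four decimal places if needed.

MU_x_1 = 8/√x_1, MU_x_2 = 1. Tangency: 8/√x_1 = p_1/p_2.
Thus x_1* = (8·p_2/p_1)² — independent of m — with the rest of income spent on x_2.
Plugging in: x_1* = (8·6.8/33.12)² = 2.6978, x_2* = 50.8305.

x_1* = 2.6978, x_2* = 50.8305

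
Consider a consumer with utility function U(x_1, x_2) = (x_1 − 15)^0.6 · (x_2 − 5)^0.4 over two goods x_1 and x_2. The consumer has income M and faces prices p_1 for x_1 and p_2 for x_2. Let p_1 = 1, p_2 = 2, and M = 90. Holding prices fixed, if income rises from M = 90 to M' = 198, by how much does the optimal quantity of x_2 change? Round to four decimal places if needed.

Δx_2* = 21.6

Let x_1' = x_1−15, x_2' = x_2−5. MRS = (3/2)·x_2'/x_1' = p_1/p_2.
Substituting into the budget: x_1* = 15 + 0.6·(M − 15·p_1 − 5·p_2)/p_1, and x_2* = 5 + 0.4·(…)/p_2.
Discretionary income = 90 − 15·1 − 5·2 = 65; x_2* = 5 + 0.4·65/2 = 18.
At M' = 198: x_2* = 39.6. Change: 39.6 − 18 = 21.6.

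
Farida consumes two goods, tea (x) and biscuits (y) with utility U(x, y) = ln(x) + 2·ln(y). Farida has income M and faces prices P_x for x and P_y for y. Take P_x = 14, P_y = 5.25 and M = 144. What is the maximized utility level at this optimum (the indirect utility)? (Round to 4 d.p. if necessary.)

V = 7.0444

MU_x/MU_y = (y)/(2·x); tangency sets this equal to P_x/P_y.
So P_y·y = 2·P_x·x; combined with the budget, a share 1/3 of income goes to x.
Demand: x*(P_x,P_y,M) = 1/3·M/P_x and y* = 2/3·M/P_y.
At P_x=14, P_y=5.25, M=144: x* = 1/3·144/14 = 3.4286, y* = 18.2857.
Utility at the optimum: U(3.4286, 18.2857) = 7.0444.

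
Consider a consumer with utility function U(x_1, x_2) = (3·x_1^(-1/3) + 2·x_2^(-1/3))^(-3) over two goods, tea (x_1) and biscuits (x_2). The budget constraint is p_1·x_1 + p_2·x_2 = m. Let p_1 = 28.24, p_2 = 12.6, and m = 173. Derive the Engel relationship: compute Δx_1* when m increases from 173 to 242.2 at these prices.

Δx_1* = 1.5287

MRS = MU_x_1/MU_x_2 = (3/2)·(x_2/x_1)^(4/3). Set equal to p_1/p_2.
Hence x_2/x_1 = ((2/3)·p_1/p_2)^(1/(4/3)), i.e. raised to the 0.75 power.
Substitute x_2 = (x_2/x_1)·x_1 into the budget: x_1* = m/(p_1 + p_2·(x_2/x_1)).
Numerically x_2/x_1 = 1.351457, so x_1* = 173/(28.24 + 12.6·1.351457) = 3.8217.
At m' = 242.2: x_1* = 5.3503. Change: 5.3503 − 3.8217 = 1.5287.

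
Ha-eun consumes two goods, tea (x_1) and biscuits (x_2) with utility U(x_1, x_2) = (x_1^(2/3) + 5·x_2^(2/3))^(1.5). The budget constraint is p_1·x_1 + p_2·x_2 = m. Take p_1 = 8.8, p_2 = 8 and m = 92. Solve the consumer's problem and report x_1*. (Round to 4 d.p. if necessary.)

x_1* = 0.0687

MU_x_1 ∝ x_1^(-1/3), MU_x_2 ∝ 5·x_2^(-1/3), so MRS = (1/5)·(x_2/x_1)^(1/3) = p_1/p_2.
Hence x_2/x_1 = (5·p_1/p_2)^(1/(1/3)), i.e. raised to the 3 power.
Substitute x_2 = (x_2/x_1)·x_1 into the budget: x_1* = m/(p_1 + p_2·(x_2/x_1)).
Numerically x_2/x_1 = 166.375, so x_1* = 92/(8.8 + 8·166.375) = 0.0687.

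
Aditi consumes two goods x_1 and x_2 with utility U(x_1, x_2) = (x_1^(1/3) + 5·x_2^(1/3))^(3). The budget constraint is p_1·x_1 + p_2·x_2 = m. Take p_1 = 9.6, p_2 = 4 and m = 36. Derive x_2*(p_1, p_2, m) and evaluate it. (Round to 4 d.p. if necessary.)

MRS = MU_x_1/MU_x_2 = (1/5)·(x_2/x_1)^(2/3). Set equal to p_1/p_2.
Solve for the ratio: x_2/x_1 = [5·p_1/p_2]^(1.5).
With the ratio pinned down, the budget gives x_1* = m/(p_1 + p_2·(x_2/x_1)) and x_2* = (x_2/x_1)·x_1*.
Numerically x_2/x_1 = 41.569219, so x_1* = 36/(9.6 + 4·41.569219) = 0.2047 and x_2* = 41.569219·0.2047 = 8.5087.

x_2* = 8.5087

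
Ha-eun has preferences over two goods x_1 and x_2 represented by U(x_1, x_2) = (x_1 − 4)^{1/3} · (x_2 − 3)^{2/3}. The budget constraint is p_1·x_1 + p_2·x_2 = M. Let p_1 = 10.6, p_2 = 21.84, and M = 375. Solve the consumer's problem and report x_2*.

x_2* = 11.1526

Discretionary income = 375 − 4·10.6 − 3·21.84 = 267.08; x_2* = 3 + 2/3·267.08/21.84 = 11.1526.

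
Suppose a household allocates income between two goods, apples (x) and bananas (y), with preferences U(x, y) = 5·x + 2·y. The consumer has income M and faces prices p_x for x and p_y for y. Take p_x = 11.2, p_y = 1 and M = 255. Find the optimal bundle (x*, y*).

x* = 0, y* = 255

Perfect substitutes: compare marginal utility per dollar. 5/p_x vs 2/p_y → 0.4464 vs 2.
y gives more utility per dollar, so spend all income on y: y* = M/p_y, x* = 0.
Numerically: x* = 0, y* = 255.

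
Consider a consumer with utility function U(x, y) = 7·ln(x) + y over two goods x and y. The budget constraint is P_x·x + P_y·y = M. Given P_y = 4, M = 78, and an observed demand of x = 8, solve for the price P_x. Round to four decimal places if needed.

P_x = 3.5

MU_x = 7/x, MU_y = 1. Tangency: 7/x = P_x/P_y.
So x*(P_x,P_y) = 7·P_y/P_x, independent of income; and y* = (M − 7·P_y)/P_y.
Set x* = 8 in the demand function and solve for P_x: P_x = 3.5.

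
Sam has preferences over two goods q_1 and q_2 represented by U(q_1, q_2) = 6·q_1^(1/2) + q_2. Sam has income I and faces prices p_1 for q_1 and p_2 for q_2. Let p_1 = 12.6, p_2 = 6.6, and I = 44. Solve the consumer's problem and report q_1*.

q_1* = 2.4694

MU_q_1 = 3/√q_1, MU_q_2 = 1. Tangency: 3/√q_1 = p_1/p_2.
Thus q_1* = (3·p_2/p_1)² — independent of I — with the rest of income spent on q_2.
Plugging in: q_1* = (3·6.6/12.6)² = 2.4694.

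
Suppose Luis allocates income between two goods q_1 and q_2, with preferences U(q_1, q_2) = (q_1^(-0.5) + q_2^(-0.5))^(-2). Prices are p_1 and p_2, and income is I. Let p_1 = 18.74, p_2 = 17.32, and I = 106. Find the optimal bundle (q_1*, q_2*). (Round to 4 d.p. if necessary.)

MRS = MU_q_1/MU_q_2 = (q_2/q_1)^(1.5). Set equal to p_1/p_2.
Solve for the ratio: q_2/q_1 = [p_1/p_2]^(2/3).
With the ratio pinned down, the budget gives q_1* = I/(p_1 + p_2·(q_2/q_1)) and q_2* = (q_2/q_1)·q_1*.
Numerically q_2/q_1 = 1.053937, so q_1* = 106/(18.74 + 17.32·1.053937) = 2.8653 and q_2* = 1.053937·2.8653 = 3.0199.

q_1* = 2.8653, q_2* = 3.0199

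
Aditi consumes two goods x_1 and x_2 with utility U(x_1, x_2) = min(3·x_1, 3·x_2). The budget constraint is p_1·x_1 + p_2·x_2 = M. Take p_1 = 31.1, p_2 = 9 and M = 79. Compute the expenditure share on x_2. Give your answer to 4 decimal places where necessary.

With perfect complements, no substitution: consume in ratio x_1:x_2 = 3:3.
Budget: p_1·x_1 + p_2·x_1 = M, so (3·p_1 + 3·p_2)·x_1 = 3·M.
Demand: x_1*(p_1,p_2,M) = 3·M/(3·p_1 + 3·p_2), x_2* = 3·M/(3·p_1 + 3·p_2).
Here 3·31.1 + 3·9 = 120.3, giving x_1* = 1.9701 and x_2* = 1.9701.
Expenditure on x_2: 9·1.9701 = 17.7307; share = 0.2244.

share on x_2 = 0.2244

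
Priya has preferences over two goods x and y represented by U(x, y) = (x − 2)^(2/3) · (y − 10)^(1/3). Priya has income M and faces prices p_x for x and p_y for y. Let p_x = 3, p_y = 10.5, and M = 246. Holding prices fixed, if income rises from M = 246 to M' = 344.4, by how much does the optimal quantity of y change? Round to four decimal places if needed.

Δy* = 3.1238

Let x' = x−2, y' = y−10. MRS = 2·y'/x' = p_x/p_y.
After buying the subsistence bundle (2, 10), a share 2/3 of the remaining income goes to x: x* = 2 + 2/3·(M − 2p_x − 10p_y)/p_x.
Discretionary income = 246 − 2·3 − 10·10.5 = 135; y* = 10 + 1/3·135/10.5 = 14.2857.
At M' = 344.4: y* = 17.4095. Change: 17.4095 − 14.2857 = 3.1238.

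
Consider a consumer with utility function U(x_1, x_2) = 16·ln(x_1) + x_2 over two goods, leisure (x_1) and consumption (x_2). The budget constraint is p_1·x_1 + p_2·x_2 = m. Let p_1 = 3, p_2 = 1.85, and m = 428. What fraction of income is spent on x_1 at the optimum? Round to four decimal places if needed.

Set MRS = p_1/p_2: (16/x_1)/1 = p_1/p_2.
So x_1*(p_1,p_2) = 16·p_2/p_1, independent of income; and x_2* = (m − 16·p_2)/p_2.
At the given prices: x_1* = 16·1.85/3 = 9.8667, and x_2* = 215.3514.
Expenditure on x_1: 3·9.8667 = 29.6; share = 0.0692.

share on x_1 = 0.0692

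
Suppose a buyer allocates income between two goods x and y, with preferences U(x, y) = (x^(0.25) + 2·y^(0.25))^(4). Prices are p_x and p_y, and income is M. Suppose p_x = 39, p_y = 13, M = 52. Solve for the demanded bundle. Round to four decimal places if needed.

x* = 0.2877, y* = 3.1369

MU_x ∝ x^(-0.75), MU_y ∝ 2·y^(-0.75), so MRS = (1/2)·(y/x)^(0.75) = p_x/p_y.
Solve for the ratio: y/x = [2·p_x/p_y]^(4/3).
With the ratio pinned down, the budget gives x* = M/(p_x + p_y·(y/x)) and y* = (y/x)·x*.
Numerically y/x = 10.902724, so x* = 52/(39 + 13·10.902724) = 0.2877 and y* = 10.902724·0.2877 = 3.1369.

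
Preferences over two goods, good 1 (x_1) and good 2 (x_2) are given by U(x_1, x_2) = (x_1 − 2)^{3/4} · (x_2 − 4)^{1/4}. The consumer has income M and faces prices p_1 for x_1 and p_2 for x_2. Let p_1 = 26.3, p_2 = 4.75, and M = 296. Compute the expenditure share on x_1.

MRS = 3·(x_2−4)/(x_1−2). Tangency with p_1/p_2 gives x_2−4 = (1/3)·(p_1/p_2)·(x_1−2).
Substituting into the budget: x_1* = 2 + 0.75·(M − 2·p_1 − 4·p_2)/p_1, and x_2* = 4 + 0.25·(…)/p_2.
Discretionary income = 296 − 2·26.3 − 4·4.75 = 224.4; x_1* = 2 + 0.75·224.4/26.3 = 8.3992; x_2* = 4 + 0.25·224.4/4.75 = 15.8105.
Expenditure on x_1: 26.3·8.3992 = 220.9; share = 0.7463.

share on x_1 = 0.7463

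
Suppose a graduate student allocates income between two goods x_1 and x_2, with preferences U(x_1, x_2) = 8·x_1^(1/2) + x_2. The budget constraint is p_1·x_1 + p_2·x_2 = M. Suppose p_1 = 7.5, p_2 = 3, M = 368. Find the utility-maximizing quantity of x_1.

x_1* = 2.56

Utility is quasi-linear in x_2; the FOC for x_1 is 4/√x_1 = p_1/p_2.
Solve: √x_1 = 4·p_2/p_1, so x_1*(p_1,p_2) = (4·p_2/p_1)², and x_2* = (M − p_1·x_1*)/p_2.
Plugging in: x_1* = (4·3/7.5)² = 2.56.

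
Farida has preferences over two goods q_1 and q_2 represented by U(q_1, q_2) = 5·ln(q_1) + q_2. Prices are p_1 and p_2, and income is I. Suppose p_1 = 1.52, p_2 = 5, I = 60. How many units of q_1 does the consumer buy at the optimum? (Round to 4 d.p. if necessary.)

MU_q_1 = 5/q_1, MU_q_2 = 1. Tangency: 5/q_1 = p_1/p_2.
So q_1*(p_1,p_2) = 5·p_2/p_1, independent of income; and q_2* = (I − 5·p_2)/p_2.
At the given prices: q_1* = 5·5/1.52 = 16.4474.

q_1* = 16.4474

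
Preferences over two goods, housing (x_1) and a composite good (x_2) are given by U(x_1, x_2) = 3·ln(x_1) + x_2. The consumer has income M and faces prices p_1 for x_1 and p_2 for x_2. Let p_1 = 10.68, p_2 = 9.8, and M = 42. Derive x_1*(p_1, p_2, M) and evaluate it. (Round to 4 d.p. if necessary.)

Set MRS = p_1/p_2: (3/x_1)/1 = p_1/p_2.
So x_1*(p_1,p_2) = 3·p_2/p_1, independent of income; and x_2* = (M − 3·p_2)/p_2.
At the given prices: x_1* = 3·9.8/10.68 = 2.7528.

x_1* = 2.7528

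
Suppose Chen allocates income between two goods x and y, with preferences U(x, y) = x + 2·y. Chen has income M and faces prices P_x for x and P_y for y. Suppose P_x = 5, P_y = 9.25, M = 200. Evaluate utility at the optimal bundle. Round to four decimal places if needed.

V = 43.2432

y gives more utility per dollar, so spend all income on y: y* = M/P_y, x* = 0.
Numerically: x* = 0, y* = 21.6216.
Utility at the optimum: U(0, 21.6216) = 43.2432.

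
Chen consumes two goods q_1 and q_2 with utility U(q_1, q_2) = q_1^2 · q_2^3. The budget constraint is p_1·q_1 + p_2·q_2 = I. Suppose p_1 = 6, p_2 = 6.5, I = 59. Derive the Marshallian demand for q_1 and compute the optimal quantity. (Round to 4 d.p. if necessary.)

The MRS is (2/3)·q_2/q_1. Set MRS = p_1/p_2.
Rearranging, p_2·q_2 = (3/2)·p_1·q_1. Substituting into the budget gives p_1·q_1·(1 + (3/2)) = I.
Demand: q_1*(p_1,p_2,I) = 0.4·I/p_1 and q_2* = 0.6·I/p_2.
At p_1=6, p_2=6.5, I=59: q_1* = 0.4·59/6 = 3.9333.

q_1* = 3.9333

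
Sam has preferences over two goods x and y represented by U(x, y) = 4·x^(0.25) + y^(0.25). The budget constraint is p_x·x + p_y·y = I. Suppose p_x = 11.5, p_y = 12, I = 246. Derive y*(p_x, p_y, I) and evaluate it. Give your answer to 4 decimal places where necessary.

With the ratio pinned down, the budget gives x* = I/(p_x + p_y·(y/x)) and y* = (y/x)·x*.
Numerically y/x = 0.148802, so x* = 246/(11.5 + 12·0.148802) = 18.5163 and y* = 0.148802·18.5163 = 2.7553.

y* = 2.7553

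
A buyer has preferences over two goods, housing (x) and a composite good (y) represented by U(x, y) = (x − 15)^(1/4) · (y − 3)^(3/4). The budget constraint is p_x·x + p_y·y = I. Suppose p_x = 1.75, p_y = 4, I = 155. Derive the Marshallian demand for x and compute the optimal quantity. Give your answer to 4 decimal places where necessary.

x* = 31.6786

Let x' = x−15, y' = y−3. MRS = (1/3)·y'/x' = p_x/p_y.
After buying the subsistence bundle (15, 3), a share 0.25 of the remaining income goes to x: x* = 15 + 0.25·(I − 15p_x − 3p_y)/p_x.
Discretionary income = 155 − 15·1.75 − 3·4 = 116.75; x* = 15 + 0.25·116.75/1.75 = 31.6786.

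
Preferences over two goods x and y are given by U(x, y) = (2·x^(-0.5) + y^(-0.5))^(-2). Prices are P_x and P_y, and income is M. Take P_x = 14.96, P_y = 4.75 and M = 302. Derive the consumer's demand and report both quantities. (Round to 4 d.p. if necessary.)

MRS = MU_x/MU_y = 2·(y/x)^(1.5). Set equal to P_x/P_y.
Hence y/x = ((1/2)·P_x/P_y)^(1/(1.5)), i.e. raised to the 2/3 power.
With the ratio pinned down, the budget gives x* = M/(P_x + P_y·(y/x)) and y* = (y/x)·x*.
Numerically y/x = 1.353543, so x* = 302/(14.96 + 4.75·1.353543) = 14.1192 and y* = 1.353543·14.1192 = 19.1109.

x* = 14.1192, y* = 19.1109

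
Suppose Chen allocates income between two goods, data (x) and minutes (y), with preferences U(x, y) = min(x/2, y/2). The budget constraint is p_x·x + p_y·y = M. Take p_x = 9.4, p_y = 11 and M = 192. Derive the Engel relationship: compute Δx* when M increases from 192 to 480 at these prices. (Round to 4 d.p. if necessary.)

Δx* = 14.1176

Demand: x*(p_x,p_y,M) = 2·M/(2·p_x + 2·p_y), y* = 2·M/(2·p_x + 2·p_y).
Here 2·9.4 + 2·11 = 40.8, giving x* = 9.4118.
At M' = 480: x* = 23.5294. Change: 23.5294 − 9.4118 = 14.1176.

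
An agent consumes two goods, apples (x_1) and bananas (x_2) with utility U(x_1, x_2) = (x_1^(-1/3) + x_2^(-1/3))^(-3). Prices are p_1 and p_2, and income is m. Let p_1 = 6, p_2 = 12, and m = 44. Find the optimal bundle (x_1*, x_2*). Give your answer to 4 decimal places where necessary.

x_1* = 3.3498, x_2* = 1.9918

From the CES first-order condition, (x_2/x_1)^(4/3) = p_1/p_2.
Solve for the ratio: x_2/x_1 = [p_1/p_2]^(0.75).
With the ratio pinned down, the budget gives x_1* = m/(p_1 + p_2·(x_2/x_1)) and x_2* = (x_2/x_1)·x_1*.
Numerically x_2/x_1 = 0.594604, so x_1* = 44/(6 + 12·0.594604) = 3.3498 and x_2* = 0.594604·3.3498 = 1.9918.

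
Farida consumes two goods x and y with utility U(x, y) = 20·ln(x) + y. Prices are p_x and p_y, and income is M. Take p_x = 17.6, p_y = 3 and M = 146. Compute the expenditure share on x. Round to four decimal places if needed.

share on x = 0.411

Set MRS = p_x/p_y: (20/x)/1 = p_x/p_y.
So x*(p_x,p_y) = 20·p_y/p_x, independent of income; and y* = (M − 20·p_y)/p_y.
At the given prices: x* = 20·3/17.6 = 3.4091, and y* = 28.6667.
Expenditure on x: 17.6·3.4091 = 60; share = 0.411.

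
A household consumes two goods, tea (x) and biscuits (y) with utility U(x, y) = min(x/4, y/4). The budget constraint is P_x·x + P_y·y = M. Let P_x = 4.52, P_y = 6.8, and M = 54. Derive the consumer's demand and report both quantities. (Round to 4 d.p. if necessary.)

Demand: x*(P_x,P_y,M) = 4·M/(4·P_x + 4·P_y), y* = 4·M/(4·P_x + 4·P_y).
Here 4·4.52 + 4·6.8 = 45.28, giving x* = 4.7703 and y* = 4.7703.

x* = 4.7703, y* = 4.7703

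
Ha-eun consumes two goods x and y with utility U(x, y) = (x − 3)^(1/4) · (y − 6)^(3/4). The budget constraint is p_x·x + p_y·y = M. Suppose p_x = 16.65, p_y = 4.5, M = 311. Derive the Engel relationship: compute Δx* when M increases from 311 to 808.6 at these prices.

Δx* = 7.4715

This is Cobb-Douglas in (x−3, y−6): tangency gives 0.25·p_y·(y−6) = 0.75·p_x·(x−3).
Substituting into the budget: x* = 3 + 0.25·(M − 3·p_x − 6·p_y)/p_x, and y* = 6 + 0.75·(…)/p_y.
Discretionary income = 311 − 3·16.65 − 6·4.5 = 234.05; x* = 3 + 0.25·234.05/16.65 = 6.5143.
At M' = 808.6: x* = 13.9857. Change: 13.9857 − 6.5143 = 7.4715.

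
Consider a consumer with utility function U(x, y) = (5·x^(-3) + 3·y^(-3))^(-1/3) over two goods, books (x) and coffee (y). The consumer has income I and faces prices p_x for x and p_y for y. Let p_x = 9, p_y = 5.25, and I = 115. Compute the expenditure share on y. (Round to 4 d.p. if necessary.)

share on y = 0.3701

MRS = MU_x/MU_y = (5/3)·(y/x)^(4). Set equal to p_x/p_y.
Hence y/x = ((3/5)·p_x/p_y)^(1/(4)), i.e. raised to the 0.25 power.
With the ratio pinned down, the budget gives x* = I/(p_x + p_y·(y/x)) and y* = (y/x)·x*.
Numerically y/x = 1.007068, so x* = 115/(9 + 5.25·1.007068) = 8.0492 and y* = 1.007068·8.0492 = 8.1061.
Expenditure on y: 5.25·8.1061 = 42.5571; share = 0.3701.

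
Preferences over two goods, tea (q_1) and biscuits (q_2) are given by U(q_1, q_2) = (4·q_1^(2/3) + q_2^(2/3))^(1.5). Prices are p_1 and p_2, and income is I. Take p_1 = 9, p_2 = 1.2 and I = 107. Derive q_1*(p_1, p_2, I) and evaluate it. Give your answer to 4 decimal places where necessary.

q_1* = 6.3276

Numerically q_2/q_1 = 6.591797, so q_1* = 107/(9 + 1.2·6.591797) = 6.3276.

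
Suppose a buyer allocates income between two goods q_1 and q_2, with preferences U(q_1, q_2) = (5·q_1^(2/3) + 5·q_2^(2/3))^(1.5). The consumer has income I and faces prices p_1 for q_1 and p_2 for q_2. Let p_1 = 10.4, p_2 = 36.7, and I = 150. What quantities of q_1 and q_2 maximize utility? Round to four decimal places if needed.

q_1* = 13.3509, q_2* = 0.3038

From the CES first-order condition, (q_2/q_1)^(1/3) = p_1/p_2.
Solve for the ratio: q_2/q_1 = [p_1/p_2]^(3).
Substitute q_2 = (q_2/q_1)·q_1 into the budget: q_1* = I/(p_1 + p_2·(q_2/q_1)).
Numerically q_2/q_1 = 0.022756, so q_1* = 150/(10.4 + 36.7·0.022756) = 13.3509 and q_2* = 0.022756·13.3509 = 0.3038.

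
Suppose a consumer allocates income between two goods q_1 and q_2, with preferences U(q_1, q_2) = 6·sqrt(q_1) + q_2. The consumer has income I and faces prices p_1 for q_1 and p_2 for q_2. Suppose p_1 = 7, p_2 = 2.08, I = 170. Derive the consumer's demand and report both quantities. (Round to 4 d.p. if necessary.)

q_1* = 0.7946, q_2* = 79.0565

Set MRS = p_1/p_2: 3·q_1^(−1/2) = p_1/p_2.
Solve: √q_1 = 3·p_2/p_1, so q_1*(p_1,p_2) = (3·p_2/p_1)², and q_2* = (I − p_1·q_1*)/p_2.
Plugging in: q_1* = (3·2.08/7)² = 0.7946, q_2* = 79.0565.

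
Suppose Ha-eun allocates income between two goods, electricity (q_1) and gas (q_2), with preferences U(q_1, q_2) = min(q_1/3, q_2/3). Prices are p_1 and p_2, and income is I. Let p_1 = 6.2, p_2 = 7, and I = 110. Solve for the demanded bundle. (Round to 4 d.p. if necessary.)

Leontief preferences: the optimum is at the kink where q_1/3 = q_2/3, i.e. q_2 = q_1.
Budget: p_1·q_1 + p_2·q_1 = I, so (3·p_1 + 3·p_2)·q_1 = 3·I.
Demand: q_1*(p_1,p_2,I) = 3·I/(3·p_1 + 3·p_2), q_2* = 3·I/(3·p_1 + 3·p_2).
Here 3·6.2 + 3·7 = 39.6, giving q_1* = 8.3333 and q_2* = 8.3333.

q_1* = 8.3333, q_2* = 8.3333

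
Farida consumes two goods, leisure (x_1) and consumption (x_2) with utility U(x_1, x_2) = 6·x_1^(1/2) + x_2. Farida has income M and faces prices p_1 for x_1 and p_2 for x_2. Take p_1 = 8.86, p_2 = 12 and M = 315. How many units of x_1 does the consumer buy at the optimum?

Thus x_1* = (3·p_2/p_1)² — independent of M — with the rest of income spent on x_2.
Plugging in: x_1* = (3·12/8.86)² = 16.5096.

x_1* = 16.5096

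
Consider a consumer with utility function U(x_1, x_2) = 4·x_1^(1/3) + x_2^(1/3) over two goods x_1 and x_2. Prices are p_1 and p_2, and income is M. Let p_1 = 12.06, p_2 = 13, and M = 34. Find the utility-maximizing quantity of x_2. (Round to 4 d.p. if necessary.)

x_2* = 0.281

From the CES first-order condition, 4·(x_2/x_1)^(2/3) = p_1/p_2.
Solve for the ratio: x_2/x_1 = [(1/4)·p_1/p_2]^(1.5).
With the ratio pinned down, the budget gives x_1* = M/(p_1 + p_2·(x_2/x_1)) and x_2* = (x_2/x_1)·x_1*.
Numerically x_2/x_1 = 0.11169, so x_1* = 34/(12.06 + 13·0.11169) = 2.5163 and x_2* = 0.11169·2.5163 = 0.281.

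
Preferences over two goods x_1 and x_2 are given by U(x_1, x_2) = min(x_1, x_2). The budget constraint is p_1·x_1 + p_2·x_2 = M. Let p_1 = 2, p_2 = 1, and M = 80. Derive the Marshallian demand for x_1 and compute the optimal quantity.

With perfect complements, no substitution: consume in ratio x_1:x_2 = 1:1.
Budget: p_1·x_1 + p_2·x_1 = M, so (p_1 + p_2)·x_1 = M.
Demand: x_1*(p_1,p_2,M) = M/(p_1 + p_2), x_2* = M/(p_1 + p_2).
Here 2 + 1 = 3, giving x_1* = 26.6667.

x_1* = 26.6667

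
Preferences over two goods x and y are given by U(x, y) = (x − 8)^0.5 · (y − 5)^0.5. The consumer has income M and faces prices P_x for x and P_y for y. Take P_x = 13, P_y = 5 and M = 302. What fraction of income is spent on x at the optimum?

share on x = 0.6308

MRS = (y−5)/(x−8). Tangency with P_x/P_y gives y−5 = (P_x/P_y)·(x−8).
Substituting into the budget: x* = 8 + 0.5·(M − 8·P_x − 5·P_y)/P_x, and y* = 5 + 0.5·(…)/P_y.
Discretionary income = 302 − 8·13 − 5·5 = 173; x* = 8 + 0.5·173/13 = 14.6538; y* = 5 + 0.5·173/5 = 22.3.
Expenditure on x: 13·14.6538 = 190.5; share = 0.6308.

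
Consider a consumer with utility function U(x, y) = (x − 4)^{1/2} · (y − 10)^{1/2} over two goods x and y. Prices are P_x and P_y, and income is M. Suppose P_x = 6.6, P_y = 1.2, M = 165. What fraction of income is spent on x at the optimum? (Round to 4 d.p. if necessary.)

share on x = 0.5436

Discretionary income = 165 − 4·6.6 − 10·1.2 = 126.6; x* = 4 + 0.5·126.6/6.6 = 13.5909; y* = 10 + 0.5·126.6/1.2 = 62.75.
Expenditure on x: 6.6·13.5909 = 89.7; share = 0.5436.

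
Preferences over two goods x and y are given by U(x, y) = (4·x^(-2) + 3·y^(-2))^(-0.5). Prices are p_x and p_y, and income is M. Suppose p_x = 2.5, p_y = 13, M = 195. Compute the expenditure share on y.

Numerically y/x = 0.524428, so x* = 195/(2.5 + 13·0.524428) = 20.9282 and y* = 0.524428·20.9282 = 10.9753.
Expenditure on y: 13·10.9753 = 142.6795; share = 0.7317.

share on y = 0.7317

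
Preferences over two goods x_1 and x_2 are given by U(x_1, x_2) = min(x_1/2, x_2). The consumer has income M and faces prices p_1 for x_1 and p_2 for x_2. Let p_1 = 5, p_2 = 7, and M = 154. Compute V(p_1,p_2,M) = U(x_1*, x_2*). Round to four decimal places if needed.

V = 9.0588

Demand: x_1*(p_1,p_2,M) = 2·M/(2·p_1 + p_2), x_2* = M/(2·p_1 + p_2).
Here 2·5 + 7 = 17, giving x_1* = 18.1176 and x_2* = 9.0588.
Utility at the optimum: U(18.1176, 9.0588) = 9.0588.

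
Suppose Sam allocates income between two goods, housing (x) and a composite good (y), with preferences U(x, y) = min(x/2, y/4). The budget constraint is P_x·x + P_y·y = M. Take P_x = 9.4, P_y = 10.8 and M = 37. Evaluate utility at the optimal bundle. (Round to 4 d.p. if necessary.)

V = 0.5968

Demand: x*(P_x,P_y,M) = 2·M/(2·P_x + 4·P_y), y* = 4·M/(2·P_x + 4·P_y).
Here 2·9.4 + 4·10.8 = 62, giving x* = 1.1935 and y* = 2.3871.
Utility at the optimum: U(1.1935, 2.3871) = 0.5968.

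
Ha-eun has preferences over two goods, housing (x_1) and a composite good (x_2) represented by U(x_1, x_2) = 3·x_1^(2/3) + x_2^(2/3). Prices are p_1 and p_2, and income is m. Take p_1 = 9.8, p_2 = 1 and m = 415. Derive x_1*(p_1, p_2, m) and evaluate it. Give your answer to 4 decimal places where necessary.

From the CES first-order condition, 3·(x_2/x_1)^(1/3) = p_1/p_2.
Hence x_2/x_1 = ((1/3)·p_1/p_2)^(1/(1/3)), i.e. raised to the 3 power.
With the ratio pinned down, the budget gives x_1* = m/(p_1 + p_2·(x_2/x_1)) and x_2* = (x_2/x_1)·x_1*.
Numerically x_2/x_1 = 34.858963, so x_1* = 415/(9.8 + 1·34.858963) = 9.2926.

x_1* = 9.2926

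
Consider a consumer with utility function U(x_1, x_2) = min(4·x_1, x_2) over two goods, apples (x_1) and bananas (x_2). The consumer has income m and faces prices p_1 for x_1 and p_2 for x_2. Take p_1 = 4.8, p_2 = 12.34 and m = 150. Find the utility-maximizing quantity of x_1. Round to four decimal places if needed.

Demand: x_1*(p_1,p_2,m) = m/(p_1 + 4·p_2), x_2* = 4·m/(p_1 + 4·p_2).
Here 4.8 + 4·12.34 = 54.16, giving x_1* = 2.7696.

x_1* = 2.7696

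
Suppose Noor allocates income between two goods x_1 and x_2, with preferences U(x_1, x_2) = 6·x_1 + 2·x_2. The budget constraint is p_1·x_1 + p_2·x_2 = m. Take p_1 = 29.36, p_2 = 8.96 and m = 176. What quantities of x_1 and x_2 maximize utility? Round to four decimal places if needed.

x_2 gives more utility per dollar, so spend all income on x_2: x_2* = m/p_2, x_1* = 0.
Numerically: x_1* = 0, x_2* = 19.6429.

x_1* = 0, x_2* = 19.6429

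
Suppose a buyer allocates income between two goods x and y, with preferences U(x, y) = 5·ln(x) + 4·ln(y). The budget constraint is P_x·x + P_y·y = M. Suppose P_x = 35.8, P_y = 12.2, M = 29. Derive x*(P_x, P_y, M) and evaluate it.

MU_x/MU_y = (5·y)/(4·x); tangency sets this equal to P_x/P_y.
So 5·P_y·y = 4·P_x·x; combined with the budget, a share 5/9 of income goes to x.
Demand: x*(P_x,P_y,M) = 5/9·M/P_x and y* = 4/9·M/P_y.
At P_x=35.8, P_y=12.2, M=29: x* = 5/9·29/35.8 = 0.45.

x* = 0.45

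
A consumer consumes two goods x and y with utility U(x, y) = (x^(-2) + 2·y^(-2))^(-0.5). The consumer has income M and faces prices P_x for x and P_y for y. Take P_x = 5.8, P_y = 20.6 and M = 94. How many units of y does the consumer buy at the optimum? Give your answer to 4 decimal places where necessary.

y* = 3.4029

From the CES first-order condition, (1/2)·(y/x)^(3) = P_x/P_y.
Hence y/x = (2·P_x/P_y)^(1/(3)), i.e. raised to the 1/3 power.
Substitute y = (y/x)·x into the budget: x* = M/(P_x + P_y·(y/x)).
Numerically y/x = 0.825779, so x* = 94/(5.8 + 20.6·0.825779) = 4.1208 and y* = 0.825779·4.1208 = 3.4029.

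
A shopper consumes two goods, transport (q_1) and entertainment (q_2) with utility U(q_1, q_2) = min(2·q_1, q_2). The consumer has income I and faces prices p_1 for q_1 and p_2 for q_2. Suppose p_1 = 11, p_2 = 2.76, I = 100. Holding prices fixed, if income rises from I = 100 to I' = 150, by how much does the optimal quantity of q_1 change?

With perfect complements, no substitution: consume in ratio q_1:q_2 = 1:2.
Budget: p_1·q_1 + p_2·2·q_1 = I, so (p_1 + 2·p_2)·q_1 = I.
Demand: q_1*(p_1,p_2,I) = I/(p_1 + 2·p_2), q_2* = 2·I/(p_1 + 2·p_2).
Here 11 + 2·2.76 = 16.52, giving q_1* = 6.0533.
At I' = 150: q_1* = 9.0799. Change: 9.0799 − 6.0533 = 3.0266.

Δq_1* = 3.0266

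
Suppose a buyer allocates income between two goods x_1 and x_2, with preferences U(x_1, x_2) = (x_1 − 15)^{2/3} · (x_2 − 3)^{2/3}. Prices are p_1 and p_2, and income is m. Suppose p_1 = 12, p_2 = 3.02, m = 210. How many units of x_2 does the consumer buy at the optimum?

x_2* = 6.4669

Let x_1' = x_1−15, x_2' = x_2−3. MRS = x_2'/x_1' = p_1/p_2.
Substituting into the budget: x_1* = 15 + 0.5·(m − 15·p_1 − 3·p_2)/p_1, and x_2* = 3 + 0.5·(…)/p_2.
Discretionary income = 210 − 15·12 − 3·3.02 = 20.94; x_2* = 3 + 0.5·20.94/3.02 = 6.4669.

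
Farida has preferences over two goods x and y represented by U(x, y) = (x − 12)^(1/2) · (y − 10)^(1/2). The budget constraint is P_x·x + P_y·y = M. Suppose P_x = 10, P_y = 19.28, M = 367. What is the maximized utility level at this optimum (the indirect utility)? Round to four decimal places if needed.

V = 1.9517

Discretionary income = 367 − 12·10 − 10·19.28 = 54.2; x* = 12 + 0.5·54.2/10 = 14.71; y* = 10 + 0.5·54.2/19.28 = 11.4056.
Utility at the optimum: U(14.71, 11.4056) = 1.9517.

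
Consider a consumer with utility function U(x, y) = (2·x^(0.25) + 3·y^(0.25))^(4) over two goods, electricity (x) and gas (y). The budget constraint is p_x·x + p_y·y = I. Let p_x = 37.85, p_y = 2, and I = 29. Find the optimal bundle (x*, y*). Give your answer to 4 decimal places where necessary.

x* = 0.1374, y* = 11.8995

From the CES first-order condition, (2/3)·(y/x)^(0.75) = p_x/p_y.
Hence y/x = ((3/2)·p_x/p_y)^(1/(0.75)), i.e. raised to the 4/3 power.
With the ratio pinned down, the budget gives x* = I/(p_x + p_y·(y/x)) and y* = (y/x)·x*.
Numerically y/x = 86.597003, so x* = 29/(37.85 + 2·86.597003) = 0.1374 and y* = 86.597003·0.1374 = 11.8995.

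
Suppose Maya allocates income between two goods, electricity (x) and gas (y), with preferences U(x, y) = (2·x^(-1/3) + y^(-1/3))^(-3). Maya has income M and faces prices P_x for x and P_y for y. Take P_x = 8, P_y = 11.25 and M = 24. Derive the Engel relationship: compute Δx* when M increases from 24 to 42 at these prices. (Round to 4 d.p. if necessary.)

Numerically y/x = 0.460448, so x* = 24/(8 + 11.25·0.460448) = 1.8209.
At M' = 42: x* = 3.1866. Change: 3.1866 − 1.8209 = 1.3657.

Δx* = 1.3657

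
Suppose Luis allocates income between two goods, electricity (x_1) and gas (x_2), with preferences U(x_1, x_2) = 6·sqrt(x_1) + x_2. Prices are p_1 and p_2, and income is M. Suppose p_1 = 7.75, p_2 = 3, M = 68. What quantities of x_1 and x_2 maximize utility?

x_1* = 1.3486, x_2* = 19.1828

MU_x_1 = 3/√x_1, MU_x_2 = 1. Tangency: 3/√x_1 = p_1/p_2.
Solve: √x_1 = 3·p_2/p_1, so x_1*(p_1,p_2) = (3·p_2/p_1)², and x_2* = (M − p_1·x_1*)/p_2.
Plugging in: x_1* = (3·3/7.75)² = 1.3486, x_2* = 19.1828.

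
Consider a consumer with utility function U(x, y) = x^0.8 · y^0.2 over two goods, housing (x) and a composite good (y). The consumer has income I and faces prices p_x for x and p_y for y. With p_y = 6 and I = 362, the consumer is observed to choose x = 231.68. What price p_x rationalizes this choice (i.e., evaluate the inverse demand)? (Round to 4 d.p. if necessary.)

The MRS is 4·y/x. Set MRS = p_x/p_y.
So 0.8·p_y·y = 0.2·p_x·x; combined with the budget, a share 0.8 of income goes to x.
Demand: x*(p_x,p_y,I) = 0.8·I/p_x and y* = 0.2·I/p_y.
Set x* = 231.68 in the demand function and solve for p_x: p_x = 1.25.

p_x = 1.25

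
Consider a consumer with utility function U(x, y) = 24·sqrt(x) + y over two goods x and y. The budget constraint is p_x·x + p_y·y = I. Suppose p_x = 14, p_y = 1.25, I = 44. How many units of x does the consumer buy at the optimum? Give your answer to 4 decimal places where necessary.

x* = 1.148

MU_x = 12/√x, MU_y = 1. Tangency: 12/√x = p_x/p_y.
Solve: √x = 12·p_y/p_x, so x*(p_x,p_y) = (12·p_y/p_x)², and y* = (I − p_x·x*)/p_y.
Plugging in: x* = (12·1.25/14)² = 1.148.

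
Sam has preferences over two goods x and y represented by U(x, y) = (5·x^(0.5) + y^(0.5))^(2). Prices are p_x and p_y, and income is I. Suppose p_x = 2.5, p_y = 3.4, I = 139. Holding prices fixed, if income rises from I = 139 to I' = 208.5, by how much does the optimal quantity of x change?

Δx* = 27.0057

Numerically y/x = 0.021626, so x* = 139/(2.5 + 3.4·0.021626) = 54.0114.
At I' = 208.5: x* = 81.0171. Change: 81.0171 − 54.0114 = 27.0057.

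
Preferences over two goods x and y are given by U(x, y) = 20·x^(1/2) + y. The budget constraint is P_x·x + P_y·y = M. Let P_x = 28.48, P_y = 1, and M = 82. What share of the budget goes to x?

Solve: √x = 10·P_y/P_x, so x*(P_x,P_y) = (10·P_y/P_x)², and y* = (M − P_x·x*)/P_y.
Plugging in: x* = (10·1/28.48)² = 0.1233, y* = 78.4888.
Expenditure on x: 28.48·0.1233 = 3.5112; share = 0.0428.

share on x = 0.0428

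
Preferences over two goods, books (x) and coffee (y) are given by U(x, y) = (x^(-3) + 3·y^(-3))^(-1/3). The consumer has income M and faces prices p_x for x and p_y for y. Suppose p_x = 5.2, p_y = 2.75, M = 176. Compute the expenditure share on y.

share on y = 0.4494

With the ratio pinned down, the budget gives x* = M/(p_x + p_y·(y/x)) and y* = (y/x)·x*.
Numerically y/x = 1.543292, so x* = 176/(5.2 + 2.75·1.543292) = 18.6361 and y* = 1.543292·18.6361 = 28.7609.
Expenditure on y: 2.75·28.7609 = 79.0924; share = 0.4494.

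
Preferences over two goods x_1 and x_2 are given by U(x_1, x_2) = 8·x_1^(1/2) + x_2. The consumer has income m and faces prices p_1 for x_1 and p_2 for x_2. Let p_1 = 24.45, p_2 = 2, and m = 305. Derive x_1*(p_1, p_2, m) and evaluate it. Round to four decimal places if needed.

Utility is quasi-linear in x_2; the FOC for x_1 is 4/√x_1 = p_1/p_2.
Thus x_1* = (4·p_2/p_1)² — independent of m — with the rest of income spent on x_2.
Plugging in: x_1* = (4·2/24.45)² = 0.1071.

x_1* = 0.1071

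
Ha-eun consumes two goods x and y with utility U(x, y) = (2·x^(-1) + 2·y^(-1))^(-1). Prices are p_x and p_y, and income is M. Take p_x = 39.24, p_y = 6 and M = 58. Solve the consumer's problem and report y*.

y* = 2.7174

MRS = MU_x/MU_y = (y/x)^(2). Set equal to p_x/p_y.
Solve for the ratio: y/x = [p_x/p_y]^(0.5).
Substitute y = (y/x)·x into the budget: x* = M/(p_x + p_y·(y/x)).
Numerically y/x = 2.557342, so x* = 58/(39.24 + 6·2.557342) = 1.0626 and y* = 2.557342·1.0626 = 2.7174.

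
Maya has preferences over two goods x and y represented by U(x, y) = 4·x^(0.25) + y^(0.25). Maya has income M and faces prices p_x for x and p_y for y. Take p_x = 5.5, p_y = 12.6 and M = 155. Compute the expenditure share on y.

share on y = 0.1067

MRS = MU_x/MU_y = 4·(y/x)^(0.75). Set equal to p_x/p_y.
Hence y/x = ((1/4)·p_x/p_y)^(1/(0.75)), i.e. raised to the 4/3 power.
Substitute y = (y/x)·x into the budget: x* = M/(p_x + p_y·(y/x)).
Numerically y/x = 0.052149, so x* = 155/(5.5 + 12.6·0.052149) = 25.1743 and y* = 0.052149·25.1743 = 1.3128.
Expenditure on y: 12.6·1.3128 = 16.5413; share = 0.1067.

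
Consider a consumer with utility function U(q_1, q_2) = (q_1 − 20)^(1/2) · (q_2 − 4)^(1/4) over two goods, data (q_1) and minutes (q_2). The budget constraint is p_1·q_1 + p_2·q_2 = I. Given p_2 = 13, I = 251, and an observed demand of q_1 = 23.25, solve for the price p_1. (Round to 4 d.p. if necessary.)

This is Cobb-Douglas in (q_1−20, q_2−4): tangency gives 0.5·p_2·(q_2−4) = 0.25·p_1·(q_1−20).
Substituting into the budget: q_1* = 20 + 2/3·(I − 20·p_1 − 4·p_2)/p_1, and q_2* = 4 + 1/3·(…)/p_2.
Set q_1* = 23.25 in the demand function and solve for p_1: p_1 = 8.

p_1 = 8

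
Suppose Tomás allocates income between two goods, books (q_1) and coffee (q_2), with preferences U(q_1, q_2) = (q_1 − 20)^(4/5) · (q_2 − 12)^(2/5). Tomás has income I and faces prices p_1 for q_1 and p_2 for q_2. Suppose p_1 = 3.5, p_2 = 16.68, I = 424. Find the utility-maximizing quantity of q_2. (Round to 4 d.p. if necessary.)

Let q_1' = q_1−20, q_2' = q_2−12. MRS = 2·q_2'/q_1' = p_1/p_2.
Substituting into the budget: q_1* = 20 + 2/3·(I − 20·p_1 − 12·p_2)/p_1, and q_2* = 12 + 1/3·(…)/p_2.
Discretionary income = 424 − 20·3.5 − 12·16.68 = 153.84; q_2* = 12 + 1/3·153.84/16.68 = 15.0743.

q_2* = 15.0743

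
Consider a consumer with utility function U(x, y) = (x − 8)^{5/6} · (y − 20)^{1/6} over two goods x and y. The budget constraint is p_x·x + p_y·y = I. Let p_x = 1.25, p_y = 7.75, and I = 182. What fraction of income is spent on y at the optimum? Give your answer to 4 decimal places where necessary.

share on y = 0.8672

After buying the subsistence bundle (8, 20), a share 5/6 of the remaining income goes to x: x* = 8 + 5/6·(I − 8p_x − 20p_y)/p_x.
Discretionary income = 182 − 8·1.25 − 20·7.75 = 17; x* = 8 + 5/6·17/1.25 = 19.3333; y* = 20 + 1/6·17/7.75 = 20.3656.
Expenditure on y: 7.75·20.3656 = 157.8333; share = 0.8672.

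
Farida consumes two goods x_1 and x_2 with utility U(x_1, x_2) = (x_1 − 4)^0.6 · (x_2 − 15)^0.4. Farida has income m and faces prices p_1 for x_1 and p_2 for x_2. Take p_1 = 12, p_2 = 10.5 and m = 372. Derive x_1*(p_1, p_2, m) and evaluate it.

x_1* = 12.325

This is Cobb-Douglas in (x_1−4, x_2−15): tangency gives 0.6·p_2·(x_2−15) = 0.4·p_1·(x_1−4).
Substituting into the budget: x_1* = 4 + 0.6·(m − 4·p_1 − 15·p_2)/p_1, and x_2* = 15 + 0.4·(…)/p_2.
Discretionary income = 372 − 4·12 − 15·10.5 = 166.5; x_1* = 4 + 0.6·166.5/12 = 12.325.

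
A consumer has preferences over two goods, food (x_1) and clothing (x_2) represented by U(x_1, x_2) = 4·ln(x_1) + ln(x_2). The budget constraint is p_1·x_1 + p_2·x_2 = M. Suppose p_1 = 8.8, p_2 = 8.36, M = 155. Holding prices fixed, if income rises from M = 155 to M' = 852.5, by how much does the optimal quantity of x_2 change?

Δx_2* = 16.6866

Tangency: MRS = 4·x_2/x_1 = p_1/p_2.
Rearranging, p_2·x_2 = (1/4)·p_1·x_1. Substituting into the budget gives p_1·x_1·(1 + (1/4)) = M.
Demand: x_1*(p_1,p_2,M) = 0.8·M/p_1 and x_2* = 0.2·M/p_2.
At p_1=8.8, p_2=8.36, M=155: x_2* = 0.2·155/8.36 = 3.7081.
At M' = 852.5: x_2* = 20.3947. Change: 20.3947 − 3.7081 = 16.6866.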